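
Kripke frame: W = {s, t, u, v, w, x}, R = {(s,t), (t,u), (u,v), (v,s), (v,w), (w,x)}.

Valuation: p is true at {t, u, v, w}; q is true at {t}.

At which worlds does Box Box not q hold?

s: successors {t}; Box not q there: t:T. ✓
t: successors {u}; Box not q there: u:T. ✓
u: successors {v}; Box not q there: v:T. ✓
v: successors {s, w}; Box not q there: s:F, w:T. ✗
w: successors {x}; Box not q there: x:T. ✓
x: no successors, so Box Box not q holds vacuously. ✓

{s, t, u, w, x}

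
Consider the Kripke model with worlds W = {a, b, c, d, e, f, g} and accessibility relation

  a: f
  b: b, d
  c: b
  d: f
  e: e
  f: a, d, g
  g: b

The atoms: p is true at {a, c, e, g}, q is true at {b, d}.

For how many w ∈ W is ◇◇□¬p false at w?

a: successors {f}; ◇□¬p there: f:T. ✓
b: successors {b, d}; ◇□¬p there: b:T, d:F. ✓
c: successors {b}; ◇□¬p there: b:T. ✓
d: successors {f}; ◇□¬p there: f:T. ✓
e: successors {e}; ◇□¬p there: e:F. ✗
f: successors {a, d, g}; ◇□¬p there: a:F, d:F, g:T. ✓
g: successors {b}; ◇□¬p there: b:T. ✓
Satisfying worlds: {a, b, c, d, f, g}.
So ◇◇□¬p fails at the other 1 world.

1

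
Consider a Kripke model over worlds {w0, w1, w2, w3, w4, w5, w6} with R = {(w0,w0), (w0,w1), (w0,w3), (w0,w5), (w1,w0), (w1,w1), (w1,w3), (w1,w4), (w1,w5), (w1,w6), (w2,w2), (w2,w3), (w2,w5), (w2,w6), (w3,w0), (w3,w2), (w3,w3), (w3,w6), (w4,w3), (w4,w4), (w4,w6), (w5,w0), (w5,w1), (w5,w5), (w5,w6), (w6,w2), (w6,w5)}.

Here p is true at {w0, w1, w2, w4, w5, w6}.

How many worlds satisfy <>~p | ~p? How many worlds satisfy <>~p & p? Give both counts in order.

5 and 4

For <>~p | ~p:
w0: <>~p is T, ~p is F. ✓
w1: <>~p is T, ~p is F. ✓
w2: <>~p is T, ~p is F. ✓
w3: <>~p is T, ~p is T. ✓
w4: <>~p is T, ~p is F. ✓
w5: <>~p is F, ~p is F. ✗
w6: <>~p is F, ~p is F. ✗
— 5 worlds.
For <>~p & p:
w0: <>~p is T, p is T. ✓
w1: <>~p is T, p is T. ✓
w2: <>~p is T, p is T. ✓
w3: <>~p is T, p is F. ✗
w4: <>~p is T, p is T. ✓
w5: <>~p is F, p is T. ✗
w6: <>~p is F, p is T. ✗
— 4 worlds.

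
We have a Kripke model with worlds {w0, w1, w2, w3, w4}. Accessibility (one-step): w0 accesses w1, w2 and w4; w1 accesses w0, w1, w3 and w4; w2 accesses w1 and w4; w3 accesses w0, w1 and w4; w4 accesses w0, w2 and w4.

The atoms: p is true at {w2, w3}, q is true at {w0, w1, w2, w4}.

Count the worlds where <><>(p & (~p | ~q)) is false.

1

w0: successors {w1, w2, w4}; <>(p & (~p | ~q)) there: w1:T, w2:F, w4:F. ✓
w1: successors {w0, w1, w3, w4}; <>(p & (~p | ~q)) there: w0:F, w1:T, w3:F, w4:F. ✓
w2: successors {w1, w4}; <>(p & (~p | ~q)) there: w1:T, w4:F. ✓
w3: successors {w0, w1, w4}; <>(p & (~p | ~q)) there: w0:F, w1:T, w4:F. ✓
w4: successors {w0, w2, w4}; <>(p & (~p | ~q)) there: w0:F, w2:F, w4:F. ✗
Satisfying worlds: {w0, w1, w2, w3}.
So <><>(p & (~p | ~q)) fails at the other 1 world.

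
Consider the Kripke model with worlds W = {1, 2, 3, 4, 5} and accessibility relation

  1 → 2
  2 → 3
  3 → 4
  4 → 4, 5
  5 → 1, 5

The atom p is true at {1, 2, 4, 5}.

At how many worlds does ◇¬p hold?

1

1: successors {2}; ¬p there: 2:F. ✗
2: successors {3}; ¬p there: 3:T. ✓
3: successors {4}; ¬p there: 4:F. ✗
4: successors {4, 5}; ¬p there: 4:F, 5:F. ✗
5: successors {1, 5}; ¬p there: 1:F, 5:F. ✗
Satisfying worlds: {2}.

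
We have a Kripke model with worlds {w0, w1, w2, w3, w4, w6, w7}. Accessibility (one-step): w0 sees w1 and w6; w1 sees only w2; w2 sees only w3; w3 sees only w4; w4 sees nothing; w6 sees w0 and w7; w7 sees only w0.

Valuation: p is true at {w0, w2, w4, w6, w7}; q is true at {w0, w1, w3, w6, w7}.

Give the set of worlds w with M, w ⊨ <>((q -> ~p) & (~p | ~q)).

w0: successors {w1, w6}; (q -> ~p) & (~p | ~q) there: w1:T, w6:F. ✓
w1: successors {w2}; (q -> ~p) & (~p | ~q) there: w2:T. ✓
w2: successors {w3}; (q -> ~p) & (~p | ~q) there: w3:T. ✓
w3: successors {w4}; (q -> ~p) & (~p | ~q) there: w4:T. ✓
w4: no successors, so <>((q -> ~p) & (~p | ~q)) fails. ✗
w6: successors {w0, w7}; (q -> ~p) & (~p | ~q) there: w0:F, w7:F. ✗
w7: successors {w0}; (q -> ~p) & (~p | ~q) there: w0:F. ✗

{w0, w1, w2, w3}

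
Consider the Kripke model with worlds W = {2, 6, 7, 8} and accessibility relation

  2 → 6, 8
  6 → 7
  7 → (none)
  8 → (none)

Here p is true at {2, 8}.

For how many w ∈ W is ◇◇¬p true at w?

1

2: successors {6, 8}; ◇¬p there: 6:T, 8:F. ✓
6: successors {7}; ◇¬p there: 7:F. ✗
7: no successors, so ◇◇¬p fails. ✗
8: no successors, so ◇◇¬p fails. ✗
Satisfying worlds: {2}.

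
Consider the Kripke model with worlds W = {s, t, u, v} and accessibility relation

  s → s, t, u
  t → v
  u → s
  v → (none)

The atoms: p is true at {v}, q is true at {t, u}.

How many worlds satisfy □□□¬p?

s: successors {s, t, u}; □□¬p there: s:F, t:T, u:T. ✗
t: successors {v}; □□¬p there: v:T. ✓
u: successors {s}; □□¬p there: s:F. ✗
v: no successors, so □□□¬p holds vacuously. ✓
Satisfying worlds: {t, v}.

2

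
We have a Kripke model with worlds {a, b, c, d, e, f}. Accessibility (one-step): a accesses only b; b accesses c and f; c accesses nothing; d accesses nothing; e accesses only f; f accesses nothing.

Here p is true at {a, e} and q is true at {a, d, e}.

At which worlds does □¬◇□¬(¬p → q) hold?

{b, c, d, e, f}

a: successors {b}; ¬◇□¬(¬p → q) there: b:F. ✗
b: successors {c, f}; ¬◇□¬(¬p → q) there: c:T, f:T. ✓
c: no successors, so □¬◇□¬(¬p → q) holds vacuously. ✓
d: no successors, so □¬◇□¬(¬p → q) holds vacuously. ✓
e: successors {f}; ¬◇□¬(¬p → q) there: f:T. ✓
f: no successors, so □¬◇□¬(¬p → q) holds vacuously. ✓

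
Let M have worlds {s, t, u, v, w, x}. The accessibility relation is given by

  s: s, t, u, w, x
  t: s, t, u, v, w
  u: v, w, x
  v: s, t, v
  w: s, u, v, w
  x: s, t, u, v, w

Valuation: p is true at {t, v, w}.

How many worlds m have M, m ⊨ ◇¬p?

s: successors {s, t, u, w, x}; ¬p there: s:T, t:F, u:T, w:F, x:T. ✓
t: successors {s, t, u, v, w}; ¬p there: s:T, t:F, u:T, v:F, w:F. ✓
u: successors {v, w, x}; ¬p there: v:F, w:F, x:T. ✓
v: successors {s, t, v}; ¬p there: s:T, t:F, v:F. ✓
w: successors {s, u, v, w}; ¬p there: s:T, u:T, v:F, w:F. ✓
x: successors {s, t, u, v, w}; ¬p there: s:T, t:F, u:T, v:F, w:F. ✓
Satisfying worlds: {s, t, u, v, w, x}.

6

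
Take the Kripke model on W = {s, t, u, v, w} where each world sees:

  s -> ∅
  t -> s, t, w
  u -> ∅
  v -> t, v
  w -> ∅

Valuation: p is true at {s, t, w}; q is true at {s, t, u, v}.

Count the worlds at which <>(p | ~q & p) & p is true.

1

s: <>(p | ~q & p) is F, p is T. ✗
t: <>(p | ~q & p) is T, p is T. ✓
u: <>(p | ~q & p) is F, p is F. ✗
v: <>(p | ~q & p) is T, p is F. ✗
w: <>(p | ~q & p) is F, p is T. ✗
Satisfying worlds: {t}.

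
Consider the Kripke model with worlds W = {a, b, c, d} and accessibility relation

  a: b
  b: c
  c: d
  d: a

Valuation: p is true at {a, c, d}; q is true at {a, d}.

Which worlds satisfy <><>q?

a: successors {b}; <>q there: b:F. ✗
b: successors {c}; <>q there: c:T. ✓
c: successors {d}; <>q there: d:T. ✓
d: successors {a}; <>q there: a:F. ✗

{b, c}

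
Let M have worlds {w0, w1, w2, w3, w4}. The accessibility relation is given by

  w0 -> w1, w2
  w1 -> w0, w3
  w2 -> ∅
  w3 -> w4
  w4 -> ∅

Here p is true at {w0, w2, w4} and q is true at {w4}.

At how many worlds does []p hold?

w0: successors {w1, w2}; p there: w1:F, w2:T. ✗
w1: successors {w0, w3}; p there: w0:T, w3:F. ✗
w2: no successors, so []p holds vacuously. ✓
w3: successors {w4}; p there: w4:T. ✓
w4: no successors, so []p holds vacuously. ✓
Satisfying worlds: {w2, w3, w4}.

3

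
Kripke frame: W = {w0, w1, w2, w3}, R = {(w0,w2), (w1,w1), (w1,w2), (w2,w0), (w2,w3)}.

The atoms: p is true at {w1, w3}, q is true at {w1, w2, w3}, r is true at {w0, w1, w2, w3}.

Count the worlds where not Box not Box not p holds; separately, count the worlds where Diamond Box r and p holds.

1 and 1

For not Box not Box not p:
w0: Box not Box not p is T. ✗
w1: Box not Box not p is T. ✗
w2: Box not Box not p is F. ✓
w3: Box not Box not p is T. ✗
— 1 world.
For Diamond Box r and p:
w0: Diamond Box r is T, p is F. ✗
w1: Diamond Box r is T, p is T. ✓
w2: Diamond Box r is T, p is F. ✗
w3: Diamond Box r is F, p is T. ✗
— 1 world.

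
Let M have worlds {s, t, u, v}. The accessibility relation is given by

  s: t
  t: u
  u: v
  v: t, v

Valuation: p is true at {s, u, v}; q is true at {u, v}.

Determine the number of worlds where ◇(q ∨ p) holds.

3

s: successors {t}; q ∨ p there: t:F. ✗
t: successors {u}; q ∨ p there: u:T. ✓
u: successors {v}; q ∨ p there: v:T. ✓
v: successors {t, v}; q ∨ p there: t:F, v:T. ✓
Satisfying worlds: {t, u, v}.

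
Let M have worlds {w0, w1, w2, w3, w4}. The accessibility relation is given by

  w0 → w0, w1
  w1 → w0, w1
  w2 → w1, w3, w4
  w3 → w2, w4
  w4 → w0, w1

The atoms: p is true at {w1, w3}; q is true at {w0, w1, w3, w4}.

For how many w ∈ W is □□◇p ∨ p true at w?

w0: □□◇p is T, p is F. ✓
w1: □□◇p is T, p is T. ✓
w2: □□◇p is T, p is F. ✓
w3: □□◇p is F, p is T. ✓
w4: □□◇p is T, p is F. ✓
Satisfying worlds: {w0, w1, w2, w3, w4}.

5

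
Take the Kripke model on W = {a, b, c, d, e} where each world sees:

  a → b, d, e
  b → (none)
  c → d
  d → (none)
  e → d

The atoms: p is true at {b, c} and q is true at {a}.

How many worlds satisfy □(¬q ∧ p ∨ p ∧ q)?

a: successors {b, d, e}; ¬q ∧ p ∨ p ∧ q there: b:T, d:F, e:F. ✗
b: no successors, so □(¬q ∧ p ∨ p ∧ q) holds vacuously. ✓
c: successors {d}; ¬q ∧ p ∨ p ∧ q there: d:F. ✗
d: no successors, so □(¬q ∧ p ∨ p ∧ q) holds vacuously. ✓
e: successors {d}; ¬q ∧ p ∨ p ∧ q there: d:F. ✗
Satisfying worlds: {b, d}.

2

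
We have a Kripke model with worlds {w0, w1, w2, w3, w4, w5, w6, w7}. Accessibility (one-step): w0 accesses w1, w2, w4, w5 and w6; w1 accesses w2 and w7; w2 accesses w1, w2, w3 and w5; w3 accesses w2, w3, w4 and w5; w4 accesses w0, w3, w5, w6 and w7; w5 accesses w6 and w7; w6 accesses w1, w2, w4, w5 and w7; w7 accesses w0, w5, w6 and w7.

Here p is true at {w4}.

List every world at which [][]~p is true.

w0: successors {w1, w2, w4, w5, w6}; []~p there: w1:T, w2:T, w4:T, w5:T, w6:F. ✗
w1: successors {w2, w7}; []~p there: w2:T, w7:T. ✓
w2: successors {w1, w2, w3, w5}; []~p there: w1:T, w2:T, w3:F, w5:T. ✗
w3: successors {w2, w3, w4, w5}; []~p there: w2:T, w3:F, w4:T, w5:T. ✗
w4: successors {w0, w3, w5, w6, w7}; []~p there: w0:F, w3:F, w5:T, w6:F, w7:T. ✗
w5: successors {w6, w7}; []~p there: w6:F, w7:T. ✗
w6: successors {w1, w2, w4, w5, w7}; []~p there: w1:T, w2:T, w4:T, w5:T, w7:T. ✓
w7: successors {w0, w5, w6, w7}; []~p there: w0:F, w5:T, w6:F, w7:T. ✗

{w1, w6}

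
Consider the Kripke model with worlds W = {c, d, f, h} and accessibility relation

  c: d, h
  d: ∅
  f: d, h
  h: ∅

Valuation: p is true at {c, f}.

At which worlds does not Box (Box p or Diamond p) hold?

∅

c: Box (Box p or Diamond p) is T. ✗
d: Box (Box p or Diamond p) is T. ✗
f: Box (Box p or Diamond p) is T. ✗
h: Box (Box p or Diamond p) is T. ✗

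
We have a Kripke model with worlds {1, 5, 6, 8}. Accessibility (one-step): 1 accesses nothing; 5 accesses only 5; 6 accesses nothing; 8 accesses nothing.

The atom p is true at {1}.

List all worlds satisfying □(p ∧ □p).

{1, 6, 8}

1: no successors, so □(p ∧ □p) holds vacuously. ✓
5: successors {5}; p ∧ □p there: 5:F. ✗
6: no successors, so □(p ∧ □p) holds vacuously. ✓
8: no successors, so □(p ∧ □p) holds vacuously. ✓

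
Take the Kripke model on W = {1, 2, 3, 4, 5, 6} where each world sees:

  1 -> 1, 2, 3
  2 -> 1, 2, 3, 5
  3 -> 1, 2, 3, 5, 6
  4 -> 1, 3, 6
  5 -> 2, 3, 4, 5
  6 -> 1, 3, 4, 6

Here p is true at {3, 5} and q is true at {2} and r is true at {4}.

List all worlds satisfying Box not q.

1: successors {1, 2, 3}; not q there: 1:T, 2:F, 3:T. ✗
2: successors {1, 2, 3, 5}; not q there: 1:T, 2:F, 3:T, 5:T. ✗
3: successors {1, 2, 3, 5, 6}; not q there: 1:T, 2:F, 3:T, 5:T, 6:T. ✗
4: successors {1, 3, 6}; not q there: 1:T, 3:T, 6:T. ✓
5: successors {2, 3, 4, 5}; not q there: 2:F, 3:T, 4:T, 5:T. ✗
6: successors {1, 3, 4, 6}; not q there: 1:T, 3:T, 4:T, 6:T. ✓

{4, 6}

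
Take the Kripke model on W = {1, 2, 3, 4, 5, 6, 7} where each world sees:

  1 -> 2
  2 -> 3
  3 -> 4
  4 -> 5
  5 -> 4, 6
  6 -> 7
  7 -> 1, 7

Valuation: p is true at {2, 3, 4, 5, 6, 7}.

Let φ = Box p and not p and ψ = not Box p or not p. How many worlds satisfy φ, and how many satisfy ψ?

For Box p and not p:
1: Box p is T, not p is T. ✓
2: Box p is T, not p is F. ✗
3: Box p is T, not p is F. ✗
4: Box p is T, not p is F. ✗
5: Box p is T, not p is F. ✗
6: Box p is T, not p is F. ✗
7: Box p is F, not p is F. ✗
— 1 world.
For not Box p or not p:
1: not Box p is F, not p is T. ✓
2: not Box p is F, not p is F. ✗
3: not Box p is F, not p is F. ✗
4: not Box p is F, not p is F. ✗
5: not Box p is F, not p is F. ✗
6: not Box p is F, not p is F. ✗
7: not Box p is T, not p is F. ✓
— 2 worlds.

1 and 2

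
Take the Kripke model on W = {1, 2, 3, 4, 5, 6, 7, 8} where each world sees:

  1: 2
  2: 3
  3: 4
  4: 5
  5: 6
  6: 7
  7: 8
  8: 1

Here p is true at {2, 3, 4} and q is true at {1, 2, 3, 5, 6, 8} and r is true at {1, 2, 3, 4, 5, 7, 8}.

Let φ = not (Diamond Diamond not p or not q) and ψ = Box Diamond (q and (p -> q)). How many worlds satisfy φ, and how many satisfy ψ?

For not (Diamond Diamond not p or not q):
1: Diamond Diamond not p or not q is F. ✓
2: Diamond Diamond not p or not q is F. ✓
3: Diamond Diamond not p or not q is T. ✗
4: Diamond Diamond not p or not q is T. ✗
5: Diamond Diamond not p or not q is T. ✗
6: Diamond Diamond not p or not q is T. ✗
7: Diamond Diamond not p or not q is T. ✗
8: Diamond Diamond not p or not q is F. ✓
— 3 worlds.
For Box Diamond (q and (p -> q)):
1: successors {2}; Diamond (q and (p -> q)) there: 2:T. ✓
2: successors {3}; Diamond (q and (p -> q)) there: 3:F. ✗
3: successors {4}; Diamond (q and (p -> q)) there: 4:T. ✓
4: successors {5}; Diamond (q and (p -> q)) there: 5:T. ✓
5: successors {6}; Diamond (q and (p -> q)) there: 6:F. ✗
6: successors {7}; Diamond (q and (p -> q)) there: 7:T. ✓
7: successors {8}; Diamond (q and (p -> q)) there: 8:T. ✓
8: successors {1}; Diamond (q and (p -> q)) there: 1:T. ✓
— 6 worlds.

3 and 6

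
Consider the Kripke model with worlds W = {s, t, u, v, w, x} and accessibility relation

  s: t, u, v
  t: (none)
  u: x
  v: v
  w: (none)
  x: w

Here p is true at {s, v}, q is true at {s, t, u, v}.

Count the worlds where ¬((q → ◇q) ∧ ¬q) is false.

s: (q → ◇q) ∧ ¬q is F. ✓
t: (q → ◇q) ∧ ¬q is F. ✓
u: (q → ◇q) ∧ ¬q is F. ✓
v: (q → ◇q) ∧ ¬q is F. ✓
w: (q → ◇q) ∧ ¬q is T. ✗
x: (q → ◇q) ∧ ¬q is T. ✗
Satisfying worlds: {s, t, u, v}.
So ¬((q → ◇q) ∧ ¬q) fails at the other 2 worlds.

2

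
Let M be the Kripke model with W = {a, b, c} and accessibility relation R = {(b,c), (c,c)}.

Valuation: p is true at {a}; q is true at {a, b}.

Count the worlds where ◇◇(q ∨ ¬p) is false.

a: no successors, so ◇◇(q ∨ ¬p) fails. ✗
b: successors {c}; ◇(q ∨ ¬p) there: c:T. ✓
c: successors {c}; ◇(q ∨ ¬p) there: c:T. ✓
Satisfying worlds: {b, c}.
So ◇◇(q ∨ ¬p) fails at the other 1 world.

1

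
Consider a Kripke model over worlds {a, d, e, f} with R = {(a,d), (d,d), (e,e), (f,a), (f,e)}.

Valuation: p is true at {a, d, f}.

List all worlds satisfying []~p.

{e}

a: successors {d}; ~p there: d:F. ✗
d: successors {d}; ~p there: d:F. ✗
e: successors {e}; ~p there: e:T. ✓
f: successors {a, e}; ~p there: a:F, e:T. ✗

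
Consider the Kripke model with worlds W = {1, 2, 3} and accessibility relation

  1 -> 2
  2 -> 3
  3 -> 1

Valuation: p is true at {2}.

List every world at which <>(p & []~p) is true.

1: successors {2}; p & []~p there: 2:T. ✓
2: successors {3}; p & []~p there: 3:F. ✗
3: successors {1}; p & []~p there: 1:F. ✗

{1}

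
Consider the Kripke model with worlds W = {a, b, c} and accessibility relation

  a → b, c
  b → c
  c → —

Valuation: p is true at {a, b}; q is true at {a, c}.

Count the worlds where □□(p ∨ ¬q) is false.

1

a: successors {b, c}; □(p ∨ ¬q) there: b:F, c:T. ✗
b: successors {c}; □(p ∨ ¬q) there: c:T. ✓
c: no successors, so □□(p ∨ ¬q) holds vacuously. ✓
Satisfying worlds: {b, c}.
So □□(p ∨ ¬q) fails at the other 1 world.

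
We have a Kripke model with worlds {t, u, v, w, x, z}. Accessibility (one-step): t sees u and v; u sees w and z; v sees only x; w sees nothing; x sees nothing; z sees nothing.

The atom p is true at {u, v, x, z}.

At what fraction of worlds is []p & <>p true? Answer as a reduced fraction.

t: []p is T, <>p is T. ✓
u: []p is F, <>p is T. ✗
v: []p is T, <>p is T. ✓
w: []p is T, <>p is F. ✗
x: []p is T, <>p is F. ✗
z: []p is T, <>p is F. ✗
That's 2 of 6 worlds, so 2/6 = 1/3.

1/3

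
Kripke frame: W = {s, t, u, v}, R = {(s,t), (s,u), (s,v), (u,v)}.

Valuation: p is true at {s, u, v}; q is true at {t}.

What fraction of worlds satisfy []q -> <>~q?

1/2

s: []q is F, <>~q is T. ✓
t: []q is T, <>~q is F. ✗
u: []q is F, <>~q is T. ✓
v: []q is T, <>~q is F. ✗
That's 2 of 4 worlds, so 2/4 = 1/2.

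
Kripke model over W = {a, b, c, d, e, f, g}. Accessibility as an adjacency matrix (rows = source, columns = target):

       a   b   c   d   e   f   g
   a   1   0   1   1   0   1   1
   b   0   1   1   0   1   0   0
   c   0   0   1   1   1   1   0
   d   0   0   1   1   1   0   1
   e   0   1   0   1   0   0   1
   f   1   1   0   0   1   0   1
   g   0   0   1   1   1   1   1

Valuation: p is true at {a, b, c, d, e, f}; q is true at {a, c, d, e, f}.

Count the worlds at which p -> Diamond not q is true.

6

a: p is T, Diamond not q is T. ✓
b: p is T, Diamond not q is T. ✓
c: p is T, Diamond not q is F. ✗
d: p is T, Diamond not q is T. ✓
e: p is T, Diamond not q is T. ✓
f: p is T, Diamond not q is T. ✓
g: p is F, Diamond not q is T. ✓
Satisfying worlds: {a, b, d, e, f, g}.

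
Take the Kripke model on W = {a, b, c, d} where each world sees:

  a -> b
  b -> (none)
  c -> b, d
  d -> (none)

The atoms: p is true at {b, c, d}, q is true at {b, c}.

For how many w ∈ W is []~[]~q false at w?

a: successors {b}; ~[]~q there: b:F. ✗
b: no successors, so []~[]~q holds vacuously. ✓
c: successors {b, d}; ~[]~q there: b:F, d:F. ✗
d: no successors, so []~[]~q holds vacuously. ✓
Satisfying worlds: {b, d}.
So []~[]~q fails at the other 2 worlds.

2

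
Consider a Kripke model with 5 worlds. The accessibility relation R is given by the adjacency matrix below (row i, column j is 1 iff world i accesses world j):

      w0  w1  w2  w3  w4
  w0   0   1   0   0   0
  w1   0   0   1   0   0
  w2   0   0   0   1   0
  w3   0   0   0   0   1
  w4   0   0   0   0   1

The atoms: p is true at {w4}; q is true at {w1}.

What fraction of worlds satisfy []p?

2/5

w0: successors {w1}; p there: w1:F. ✗
w1: successors {w2}; p there: w2:F. ✗
w2: successors {w3}; p there: w3:F. ✗
w3: successors {w4}; p there: w4:T. ✓
w4: successors {w4}; p there: w4:T. ✓
That's 2 of 5 worlds, so 2/5.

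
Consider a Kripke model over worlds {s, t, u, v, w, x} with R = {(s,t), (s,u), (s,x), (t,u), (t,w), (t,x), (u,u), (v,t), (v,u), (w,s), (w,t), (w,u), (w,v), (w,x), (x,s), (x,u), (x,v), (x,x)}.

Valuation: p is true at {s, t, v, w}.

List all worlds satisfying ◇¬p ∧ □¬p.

s: ◇¬p is T, □¬p is F. ✗
t: ◇¬p is T, □¬p is F. ✗
u: ◇¬p is T, □¬p is T. ✓
v: ◇¬p is T, □¬p is F. ✗
w: ◇¬p is T, □¬p is F. ✗
x: ◇¬p is T, □¬p is F. ✗

{u}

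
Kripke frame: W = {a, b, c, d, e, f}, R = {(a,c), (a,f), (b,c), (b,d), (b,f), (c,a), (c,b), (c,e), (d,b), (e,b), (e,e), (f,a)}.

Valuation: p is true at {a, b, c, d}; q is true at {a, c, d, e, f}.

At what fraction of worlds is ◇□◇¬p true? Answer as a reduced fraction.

a: successors {c, f}; □◇¬p there: c:T, f:T. ✓
b: successors {c, d, f}; □◇¬p there: c:T, d:T, f:T. ✓
c: successors {a, b, e}; □◇¬p there: a:F, b:F, e:T. ✓
d: successors {b}; □◇¬p there: b:F. ✗
e: successors {b, e}; □◇¬p there: b:F, e:T. ✓
f: successors {a}; □◇¬p there: a:F. ✗
That's 4 of 6 worlds, so 4/6 = 2/3.

2/3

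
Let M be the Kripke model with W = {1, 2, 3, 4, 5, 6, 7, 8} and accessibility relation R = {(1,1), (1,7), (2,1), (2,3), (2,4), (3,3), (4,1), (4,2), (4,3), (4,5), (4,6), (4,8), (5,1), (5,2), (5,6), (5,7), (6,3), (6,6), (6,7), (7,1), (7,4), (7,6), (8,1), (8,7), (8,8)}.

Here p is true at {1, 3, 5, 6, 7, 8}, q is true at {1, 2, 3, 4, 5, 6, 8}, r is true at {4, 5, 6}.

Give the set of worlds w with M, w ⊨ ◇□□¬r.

1: successors {1, 7}; □□¬r there: 1:F, 7:F. ✗
2: successors {1, 3, 4}; □□¬r there: 1:F, 3:T, 4:F. ✓
3: successors {3}; □□¬r there: 3:T. ✓
4: successors {1, 2, 3, 5, 6, 8}; □□¬r there: 1:F, 2:F, 3:T, 5:F, 6:F, 8:F. ✓
5: successors {1, 2, 6, 7}; □□¬r there: 1:F, 2:F, 6:F, 7:F. ✗
6: successors {3, 6, 7}; □□¬r there: 3:T, 6:F, 7:F. ✓
7: successors {1, 4, 6}; □□¬r there: 1:F, 4:F, 6:F. ✗
8: successors {1, 7, 8}; □□¬r there: 1:F, 7:F, 8:F. ✗

{2, 3, 4, 6}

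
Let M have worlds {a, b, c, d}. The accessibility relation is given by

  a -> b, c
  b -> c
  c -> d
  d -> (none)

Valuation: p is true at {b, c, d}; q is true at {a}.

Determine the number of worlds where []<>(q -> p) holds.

a: successors {b, c}; <>(q -> p) there: b:T, c:T. ✓
b: successors {c}; <>(q -> p) there: c:T. ✓
c: successors {d}; <>(q -> p) there: d:F. ✗
d: no successors, so []<>(q -> p) holds vacuously. ✓
Satisfying worlds: {a, b, d}.

3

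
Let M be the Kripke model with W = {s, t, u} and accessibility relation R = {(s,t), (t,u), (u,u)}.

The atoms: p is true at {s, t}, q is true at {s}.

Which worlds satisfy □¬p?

{t, u}

s: successors {t}; ¬p there: t:F. ✗
t: successors {u}; ¬p there: u:T. ✓
u: successors {u}; ¬p there: u:T. ✓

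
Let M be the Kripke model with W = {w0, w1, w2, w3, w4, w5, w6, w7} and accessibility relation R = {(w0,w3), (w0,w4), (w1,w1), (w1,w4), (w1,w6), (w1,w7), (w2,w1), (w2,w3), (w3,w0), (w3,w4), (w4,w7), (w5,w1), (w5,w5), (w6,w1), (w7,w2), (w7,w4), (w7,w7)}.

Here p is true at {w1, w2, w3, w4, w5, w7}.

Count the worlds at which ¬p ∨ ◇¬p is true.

w0: ¬p is T, ◇¬p is F. ✓
w1: ¬p is F, ◇¬p is T. ✓
w2: ¬p is F, ◇¬p is F. ✗
w3: ¬p is F, ◇¬p is T. ✓
w4: ¬p is F, ◇¬p is F. ✗
w5: ¬p is F, ◇¬p is F. ✗
w6: ¬p is T, ◇¬p is F. ✓
w7: ¬p is F, ◇¬p is F. ✗
Satisfying worlds: {w0, w1, w3, w6}.

4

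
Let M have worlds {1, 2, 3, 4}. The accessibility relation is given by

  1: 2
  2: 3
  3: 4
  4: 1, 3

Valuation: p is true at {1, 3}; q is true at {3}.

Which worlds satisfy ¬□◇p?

1: □◇p is T. ✗
2: □◇p is F. ✓
3: □◇p is T. ✗
4: □◇p is F. ✓

{2, 4}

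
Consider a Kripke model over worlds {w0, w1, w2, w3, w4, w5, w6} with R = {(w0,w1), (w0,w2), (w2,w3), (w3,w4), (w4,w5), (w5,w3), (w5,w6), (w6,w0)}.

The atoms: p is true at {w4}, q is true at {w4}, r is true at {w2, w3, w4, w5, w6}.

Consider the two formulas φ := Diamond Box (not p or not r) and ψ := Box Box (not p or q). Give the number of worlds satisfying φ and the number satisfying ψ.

For Diamond Box (not p or not r):
w0: successors {w1, w2}; Box (not p or not r) there: w1:T, w2:T. ✓
w1: no successors, so Diamond Box (not p or not r) fails. ✗
w2: successors {w3}; Box (not p or not r) there: w3:F. ✗
w3: successors {w4}; Box (not p or not r) there: w4:T. ✓
w4: successors {w5}; Box (not p or not r) there: w5:T. ✓
w5: successors {w3, w6}; Box (not p or not r) there: w3:F, w6:T. ✓
w6: successors {w0}; Box (not p or not r) there: w0:T. ✓
— 5 worlds.
For Box Box (not p or q):
w0: successors {w1, w2}; Box (not p or q) there: w1:T, w2:T. ✓
w1: no successors, so Box Box (not p or q) holds vacuously. ✓
w2: successors {w3}; Box (not p or q) there: w3:T. ✓
w3: successors {w4}; Box (not p or q) there: w4:T. ✓
w4: successors {w5}; Box (not p or q) there: w5:T. ✓
w5: successors {w3, w6}; Box (not p or q) there: w3:T, w6:T. ✓
w6: successors {w0}; Box (not p or q) there: w0:T. ✓
— 7 worlds.

5 and 7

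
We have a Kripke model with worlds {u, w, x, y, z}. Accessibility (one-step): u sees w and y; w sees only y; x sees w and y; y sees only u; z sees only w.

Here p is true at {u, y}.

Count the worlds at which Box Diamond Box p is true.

u: successors {w, y}; Diamond Box p there: w:T, y:F. ✗
w: successors {y}; Diamond Box p there: y:F. ✗
x: successors {w, y}; Diamond Box p there: w:T, y:F. ✗
y: successors {u}; Diamond Box p there: u:T. ✓
z: successors {w}; Diamond Box p there: w:T. ✓
Satisfying worlds: {y, z}.

2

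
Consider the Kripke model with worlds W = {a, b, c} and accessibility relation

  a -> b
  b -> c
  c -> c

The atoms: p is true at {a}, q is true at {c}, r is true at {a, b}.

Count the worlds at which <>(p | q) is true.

a: successors {b}; p | q there: b:F. ✗
b: successors {c}; p | q there: c:T. ✓
c: successors {c}; p | q there: c:T. ✓
Satisfying worlds: {b, c}.

2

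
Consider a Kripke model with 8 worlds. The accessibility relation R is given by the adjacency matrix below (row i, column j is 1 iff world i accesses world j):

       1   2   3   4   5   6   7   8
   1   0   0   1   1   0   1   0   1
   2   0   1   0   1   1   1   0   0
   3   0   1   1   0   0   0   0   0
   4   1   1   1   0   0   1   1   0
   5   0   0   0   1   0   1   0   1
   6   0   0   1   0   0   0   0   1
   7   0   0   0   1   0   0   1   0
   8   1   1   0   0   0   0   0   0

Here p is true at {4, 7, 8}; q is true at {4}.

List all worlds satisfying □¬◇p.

1: successors {3, 4, 6, 8}; ¬◇p there: 3:T, 4:F, 6:F, 8:T. ✗
2: successors {2, 4, 5, 6}; ¬◇p there: 2:F, 4:F, 5:F, 6:F. ✗
3: successors {2, 3}; ¬◇p there: 2:F, 3:T. ✗
4: successors {1, 2, 3, 6, 7}; ¬◇p there: 1:F, 2:F, 3:T, 6:F, 7:F. ✗
5: successors {4, 6, 8}; ¬◇p there: 4:F, 6:F, 8:T. ✗
6: successors {3, 8}; ¬◇p there: 3:T, 8:T. ✓
7: successors {4, 7}; ¬◇p there: 4:F, 7:F. ✗
8: successors {1, 2}; ¬◇p there: 1:F, 2:F. ✗

{6}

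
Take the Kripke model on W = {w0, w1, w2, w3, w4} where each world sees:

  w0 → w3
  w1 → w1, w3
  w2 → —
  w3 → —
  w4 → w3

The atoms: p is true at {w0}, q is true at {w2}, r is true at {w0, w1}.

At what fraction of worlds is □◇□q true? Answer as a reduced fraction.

2/5

w0: successors {w3}; ◇□q there: w3:F. ✗
w1: successors {w1, w3}; ◇□q there: w1:T, w3:F. ✗
w2: no successors, so □◇□q holds vacuously. ✓
w3: no successors, so □◇□q holds vacuously. ✓
w4: successors {w3}; ◇□q there: w3:F. ✗
That's 2 of 5 worlds, so 2/5.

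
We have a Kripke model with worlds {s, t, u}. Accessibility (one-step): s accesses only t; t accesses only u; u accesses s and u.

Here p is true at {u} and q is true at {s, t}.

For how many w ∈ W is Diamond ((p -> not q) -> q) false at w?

1

s: successors {t}; (p -> not q) -> q there: t:T. ✓
t: successors {u}; (p -> not q) -> q there: u:F. ✗
u: successors {s, u}; (p -> not q) -> q there: s:T, u:F. ✓
Satisfying worlds: {s, u}.
So Diamond ((p -> not q) -> q) fails at the other 1 world.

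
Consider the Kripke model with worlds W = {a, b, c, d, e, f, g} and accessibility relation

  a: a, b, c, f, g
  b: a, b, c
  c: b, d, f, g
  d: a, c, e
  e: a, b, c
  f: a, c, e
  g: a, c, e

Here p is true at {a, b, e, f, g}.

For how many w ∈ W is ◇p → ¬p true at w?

2

a: ◇p is T, ¬p is F. ✗
b: ◇p is T, ¬p is F. ✗
c: ◇p is T, ¬p is T. ✓
d: ◇p is T, ¬p is T. ✓
e: ◇p is T, ¬p is F. ✗
f: ◇p is T, ¬p is F. ✗
g: ◇p is T, ¬p is F. ✗
Satisfying worlds: {c, d}.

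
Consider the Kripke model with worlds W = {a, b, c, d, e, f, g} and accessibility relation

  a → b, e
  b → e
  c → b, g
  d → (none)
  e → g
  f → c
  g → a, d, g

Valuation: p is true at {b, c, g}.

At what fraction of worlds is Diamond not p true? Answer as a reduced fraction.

a: successors {b, e}; not p there: b:F, e:T. ✓
b: successors {e}; not p there: e:T. ✓
c: successors {b, g}; not p there: b:F, g:F. ✗
d: no successors, so Diamond not p fails. ✗
e: successors {g}; not p there: g:F. ✗
f: successors {c}; not p there: c:F. ✗
g: successors {a, d, g}; not p there: a:T, d:T, g:F. ✓
That's 3 of 7 worlds, so 3/7.

3/7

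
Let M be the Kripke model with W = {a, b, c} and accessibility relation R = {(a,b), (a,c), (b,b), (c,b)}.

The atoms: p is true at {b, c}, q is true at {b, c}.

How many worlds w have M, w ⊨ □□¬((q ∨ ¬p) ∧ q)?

0

a: successors {b, c}; □¬((q ∨ ¬p) ∧ q) there: b:F, c:F. ✗
b: successors {b}; □¬((q ∨ ¬p) ∧ q) there: b:F. ✗
c: successors {b}; □¬((q ∨ ¬p) ∧ q) there: b:F. ✗
Satisfying worlds: ∅.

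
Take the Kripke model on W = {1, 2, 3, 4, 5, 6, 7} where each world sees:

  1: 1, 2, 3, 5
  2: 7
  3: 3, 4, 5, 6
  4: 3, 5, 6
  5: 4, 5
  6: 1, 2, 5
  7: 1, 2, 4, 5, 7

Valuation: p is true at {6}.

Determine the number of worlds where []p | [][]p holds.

0

1: []p is F, [][]p is F. ✗
2: []p is F, [][]p is F. ✗
3: []p is F, [][]p is F. ✗
4: []p is F, [][]p is F. ✗
5: []p is F, [][]p is F. ✗
6: []p is F, [][]p is F. ✗
7: []p is F, [][]p is F. ✗
Satisfying worlds: ∅.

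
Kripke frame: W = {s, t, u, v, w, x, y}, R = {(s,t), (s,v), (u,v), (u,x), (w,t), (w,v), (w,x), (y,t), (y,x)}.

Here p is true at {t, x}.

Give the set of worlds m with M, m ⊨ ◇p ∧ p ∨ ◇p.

{s, u, w, y}

s: ◇p ∧ p is F, ◇p is T. ✓
t: ◇p ∧ p is F, ◇p is F. ✗
u: ◇p ∧ p is F, ◇p is T. ✓
v: ◇p ∧ p is F, ◇p is F. ✗
w: ◇p ∧ p is F, ◇p is T. ✓
x: ◇p ∧ p is F, ◇p is F. ✗
y: ◇p ∧ p is F, ◇p is T. ✓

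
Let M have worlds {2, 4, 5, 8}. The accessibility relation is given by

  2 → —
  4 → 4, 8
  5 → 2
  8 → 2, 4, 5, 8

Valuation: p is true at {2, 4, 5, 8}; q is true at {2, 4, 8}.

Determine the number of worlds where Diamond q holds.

2: no successors, so Diamond q fails. ✗
4: successors {4, 8}; q there: 4:T, 8:T. ✓
5: successors {2}; q there: 2:T. ✓
8: successors {2, 4, 5, 8}; q there: 2:T, 4:T, 5:F, 8:T. ✓
Satisfying worlds: {4, 5, 8}.

3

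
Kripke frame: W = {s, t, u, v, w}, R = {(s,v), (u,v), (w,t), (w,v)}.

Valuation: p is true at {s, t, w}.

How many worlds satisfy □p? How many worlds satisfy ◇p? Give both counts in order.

For □p:
s: successors {v}; p there: v:F. ✗
t: no successors, so □p holds vacuously. ✓
u: successors {v}; p there: v:F. ✗
v: no successors, so □p holds vacuously. ✓
w: successors {t, v}; p there: t:T, v:F. ✗
— 2 worlds.
For ◇p:
s: successors {v}; p there: v:F. ✗
t: no successors, so ◇p fails. ✗
u: successors {v}; p there: v:F. ✗
v: no successors, so ◇p fails. ✗
w: successors {t, v}; p there: t:T, v:F. ✓
— 1 world.

2 and 1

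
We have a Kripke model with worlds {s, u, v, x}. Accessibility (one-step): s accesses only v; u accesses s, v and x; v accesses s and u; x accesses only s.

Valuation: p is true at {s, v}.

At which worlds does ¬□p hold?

{u, v}

s: □p is T. ✗
u: □p is F. ✓
v: □p is F. ✓
x: □p is T. ✗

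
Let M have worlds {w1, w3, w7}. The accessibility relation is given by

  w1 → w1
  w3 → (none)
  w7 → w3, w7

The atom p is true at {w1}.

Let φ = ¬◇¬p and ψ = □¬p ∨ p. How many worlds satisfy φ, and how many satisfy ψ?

For ¬◇¬p:
w1: ◇¬p is F. ✓
w3: ◇¬p is F. ✓
w7: ◇¬p is T. ✗
— 2 worlds.
For □¬p ∨ p:
w1: □¬p is F, p is T. ✓
w3: □¬p is T, p is F. ✓
w7: □¬p is T, p is F. ✓
— 3 worlds.

2 and 3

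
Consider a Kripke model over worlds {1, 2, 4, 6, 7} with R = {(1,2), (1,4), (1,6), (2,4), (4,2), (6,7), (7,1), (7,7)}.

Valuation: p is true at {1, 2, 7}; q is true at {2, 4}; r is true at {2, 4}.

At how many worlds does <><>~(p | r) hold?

1: successors {2, 4, 6}; <>~(p | r) there: 2:F, 4:F, 6:F. ✗
2: successors {4}; <>~(p | r) there: 4:F. ✗
4: successors {2}; <>~(p | r) there: 2:F. ✗
6: successors {7}; <>~(p | r) there: 7:F. ✗
7: successors {1, 7}; <>~(p | r) there: 1:T, 7:F. ✓
Satisfying worlds: {7}.

1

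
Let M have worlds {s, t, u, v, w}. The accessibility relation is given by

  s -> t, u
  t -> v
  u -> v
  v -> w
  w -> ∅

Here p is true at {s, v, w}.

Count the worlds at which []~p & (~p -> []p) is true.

s: []~p is T, ~p -> []p is T. ✓
t: []~p is F, ~p -> []p is T. ✗
u: []~p is F, ~p -> []p is T. ✗
v: []~p is F, ~p -> []p is T. ✗
w: []~p is T, ~p -> []p is T. ✓
Satisfying worlds: {s, w}.

2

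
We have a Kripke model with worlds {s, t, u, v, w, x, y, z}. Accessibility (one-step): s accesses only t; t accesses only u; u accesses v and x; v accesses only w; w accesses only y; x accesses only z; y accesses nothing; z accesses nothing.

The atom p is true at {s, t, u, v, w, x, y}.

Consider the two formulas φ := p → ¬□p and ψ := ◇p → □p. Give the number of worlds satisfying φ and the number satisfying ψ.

For p → ¬□p:
s: p is T, ¬□p is F. ✗
t: p is T, ¬□p is F. ✗
u: p is T, ¬□p is F. ✗
v: p is T, ¬□p is F. ✗
w: p is T, ¬□p is F. ✗
x: p is T, ¬□p is T. ✓
y: p is T, ¬□p is F. ✗
z: p is F, ¬□p is F. ✓
— 2 worlds.
For ◇p → □p:
s: ◇p is T, □p is T. ✓
t: ◇p is T, □p is T. ✓
u: ◇p is T, □p is T. ✓
v: ◇p is T, □p is T. ✓
w: ◇p is T, □p is T. ✓
x: ◇p is F, □p is F. ✓
y: ◇p is F, □p is T. ✓
z: ◇p is F, □p is T. ✓
— 8 worlds.

2 and 8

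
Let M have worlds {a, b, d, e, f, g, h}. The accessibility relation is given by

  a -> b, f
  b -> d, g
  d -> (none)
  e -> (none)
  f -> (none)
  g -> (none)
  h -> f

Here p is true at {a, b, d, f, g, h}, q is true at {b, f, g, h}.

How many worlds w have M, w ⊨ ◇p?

a: successors {b, f}; p there: b:T, f:T. ✓
b: successors {d, g}; p there: d:T, g:T. ✓
d: no successors, so ◇p fails. ✗
e: no successors, so ◇p fails. ✗
f: no successors, so ◇p fails. ✗
g: no successors, so ◇p fails. ✗
h: successors {f}; p there: f:T. ✓
Satisfying worlds: {a, b, h}.

3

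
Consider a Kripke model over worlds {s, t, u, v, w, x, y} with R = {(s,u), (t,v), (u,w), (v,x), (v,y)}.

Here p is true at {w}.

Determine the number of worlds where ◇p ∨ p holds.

s: ◇p is F, p is F. ✗
t: ◇p is F, p is F. ✗
u: ◇p is T, p is F. ✓
v: ◇p is F, p is F. ✗
w: ◇p is F, p is T. ✓
x: ◇p is F, p is F. ✗
y: ◇p is F, p is F. ✗
Satisfying worlds: {u, w}.

2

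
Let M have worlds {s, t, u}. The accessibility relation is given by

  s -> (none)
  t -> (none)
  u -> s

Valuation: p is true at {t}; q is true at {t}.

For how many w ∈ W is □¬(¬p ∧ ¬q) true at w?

2

s: no successors, so □¬(¬p ∧ ¬q) holds vacuously. ✓
t: no successors, so □¬(¬p ∧ ¬q) holds vacuously. ✓
u: successors {s}; ¬(¬p ∧ ¬q) there: s:F. ✗
Satisfying worlds: {s, t}.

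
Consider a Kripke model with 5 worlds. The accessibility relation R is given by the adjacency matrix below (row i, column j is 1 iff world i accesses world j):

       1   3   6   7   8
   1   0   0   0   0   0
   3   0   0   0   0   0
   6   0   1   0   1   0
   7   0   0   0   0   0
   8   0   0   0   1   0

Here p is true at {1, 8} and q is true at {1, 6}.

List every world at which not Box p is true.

1: Box p is T. ✗
3: Box p is T. ✗
6: Box p is F. ✓
7: Box p is T. ✗
8: Box p is F. ✓

{6, 8}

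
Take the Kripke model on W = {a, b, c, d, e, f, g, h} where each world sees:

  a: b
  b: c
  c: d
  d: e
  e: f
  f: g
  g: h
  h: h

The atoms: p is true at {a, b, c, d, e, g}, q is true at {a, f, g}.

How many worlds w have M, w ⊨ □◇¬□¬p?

a: successors {b}; ◇¬□¬p there: b:T. ✓
b: successors {c}; ◇¬□¬p there: c:T. ✓
c: successors {d}; ◇¬□¬p there: d:F. ✗
d: successors {e}; ◇¬□¬p there: e:T. ✓
e: successors {f}; ◇¬□¬p there: f:F. ✗
f: successors {g}; ◇¬□¬p there: g:F. ✗
g: successors {h}; ◇¬□¬p there: h:F. ✗
h: successors {h}; ◇¬□¬p there: h:F. ✗
Satisfying worlds: {a, b, d}.

3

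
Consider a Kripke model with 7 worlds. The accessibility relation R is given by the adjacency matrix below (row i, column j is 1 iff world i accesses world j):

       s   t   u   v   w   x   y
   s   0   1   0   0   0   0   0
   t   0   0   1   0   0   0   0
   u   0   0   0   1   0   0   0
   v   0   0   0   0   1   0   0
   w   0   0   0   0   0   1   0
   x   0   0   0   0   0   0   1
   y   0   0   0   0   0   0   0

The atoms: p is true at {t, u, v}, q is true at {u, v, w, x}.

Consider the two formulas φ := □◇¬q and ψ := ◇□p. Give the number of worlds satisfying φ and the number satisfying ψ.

For □◇¬q:
s: successors {t}; ◇¬q there: t:F. ✗
t: successors {u}; ◇¬q there: u:F. ✗
u: successors {v}; ◇¬q there: v:F. ✗
v: successors {w}; ◇¬q there: w:F. ✗
w: successors {x}; ◇¬q there: x:T. ✓
x: successors {y}; ◇¬q there: y:F. ✗
y: no successors, so □◇¬q holds vacuously. ✓
— 2 worlds.
For ◇□p:
s: successors {t}; □p there: t:T. ✓
t: successors {u}; □p there: u:T. ✓
u: successors {v}; □p there: v:F. ✗
v: successors {w}; □p there: w:F. ✗
w: successors {x}; □p there: x:F. ✗
x: successors {y}; □p there: y:T. ✓
y: no successors, so ◇□p fails. ✗
— 3 worlds.

2 and 3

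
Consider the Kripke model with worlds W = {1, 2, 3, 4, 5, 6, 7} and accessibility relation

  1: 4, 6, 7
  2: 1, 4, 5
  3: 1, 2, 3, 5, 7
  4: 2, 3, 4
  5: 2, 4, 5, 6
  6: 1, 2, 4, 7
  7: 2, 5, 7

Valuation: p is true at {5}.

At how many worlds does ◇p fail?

1: successors {4, 6, 7}; p there: 4:F, 6:F, 7:F. ✗
2: successors {1, 4, 5}; p there: 1:F, 4:F, 5:T. ✓
3: successors {1, 2, 3, 5, 7}; p there: 1:F, 2:F, 3:F, 5:T, 7:F. ✓
4: successors {2, 3, 4}; p there: 2:F, 3:F, 4:F. ✗
5: successors {2, 4, 5, 6}; p there: 2:F, 4:F, 5:T, 6:F. ✓
6: successors {1, 2, 4, 7}; p there: 1:F, 2:F, 4:F, 7:F. ✗
7: successors {2, 5, 7}; p there: 2:F, 5:T, 7:F. ✓
Satisfying worlds: {2, 3, 5, 7}.
So ◇p fails at the other 3 worlds.

3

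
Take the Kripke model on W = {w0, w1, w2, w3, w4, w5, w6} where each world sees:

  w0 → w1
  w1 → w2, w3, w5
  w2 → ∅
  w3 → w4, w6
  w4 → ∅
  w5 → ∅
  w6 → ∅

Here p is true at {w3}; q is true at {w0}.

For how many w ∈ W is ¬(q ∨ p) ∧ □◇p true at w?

w0: ¬(q ∨ p) is F, □◇p is T. ✗
w1: ¬(q ∨ p) is T, □◇p is F. ✗
w2: ¬(q ∨ p) is T, □◇p is T. ✓
w3: ¬(q ∨ p) is F, □◇p is F. ✗
w4: ¬(q ∨ p) is T, □◇p is T. ✓
w5: ¬(q ∨ p) is T, □◇p is T. ✓
w6: ¬(q ∨ p) is T, □◇p is T. ✓
Satisfying worlds: {w2, w4, w5, w6}.

4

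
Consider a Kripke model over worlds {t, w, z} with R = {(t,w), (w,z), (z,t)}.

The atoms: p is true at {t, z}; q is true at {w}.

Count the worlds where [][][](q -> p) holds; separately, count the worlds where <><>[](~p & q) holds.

2 and 1

For [][][](q -> p):
t: successors {w}; [][](q -> p) there: w:T. ✓
w: successors {z}; [][](q -> p) there: z:F. ✗
z: successors {t}; [][](q -> p) there: t:T. ✓
— 2 worlds.
For <><>[](~p & q):
t: successors {w}; <>[](~p & q) there: w:F. ✗
w: successors {z}; <>[](~p & q) there: z:T. ✓
z: successors {t}; <>[](~p & q) there: t:F. ✗
— 1 world.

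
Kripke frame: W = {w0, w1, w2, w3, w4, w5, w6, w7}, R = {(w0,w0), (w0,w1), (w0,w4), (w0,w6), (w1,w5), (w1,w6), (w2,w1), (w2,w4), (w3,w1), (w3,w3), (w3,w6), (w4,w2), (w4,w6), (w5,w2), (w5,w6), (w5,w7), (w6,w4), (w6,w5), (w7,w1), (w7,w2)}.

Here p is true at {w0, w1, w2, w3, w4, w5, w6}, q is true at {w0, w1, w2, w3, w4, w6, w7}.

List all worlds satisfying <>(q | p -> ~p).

{w5}

w0: successors {w0, w1, w4, w6}; q | p -> ~p there: w0:F, w1:F, w4:F, w6:F. ✗
w1: successors {w5, w6}; q | p -> ~p there: w5:F, w6:F. ✗
w2: successors {w1, w4}; q | p -> ~p there: w1:F, w4:F. ✗
w3: successors {w1, w3, w6}; q | p -> ~p there: w1:F, w3:F, w6:F. ✗
w4: successors {w2, w6}; q | p -> ~p there: w2:F, w6:F. ✗
w5: successors {w2, w6, w7}; q | p -> ~p there: w2:F, w6:F, w7:T. ✓
w6: successors {w4, w5}; q | p -> ~p there: w4:F, w5:F. ✗
w7: successors {w1, w2}; q | p -> ~p there: w1:F, w2:F. ✗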